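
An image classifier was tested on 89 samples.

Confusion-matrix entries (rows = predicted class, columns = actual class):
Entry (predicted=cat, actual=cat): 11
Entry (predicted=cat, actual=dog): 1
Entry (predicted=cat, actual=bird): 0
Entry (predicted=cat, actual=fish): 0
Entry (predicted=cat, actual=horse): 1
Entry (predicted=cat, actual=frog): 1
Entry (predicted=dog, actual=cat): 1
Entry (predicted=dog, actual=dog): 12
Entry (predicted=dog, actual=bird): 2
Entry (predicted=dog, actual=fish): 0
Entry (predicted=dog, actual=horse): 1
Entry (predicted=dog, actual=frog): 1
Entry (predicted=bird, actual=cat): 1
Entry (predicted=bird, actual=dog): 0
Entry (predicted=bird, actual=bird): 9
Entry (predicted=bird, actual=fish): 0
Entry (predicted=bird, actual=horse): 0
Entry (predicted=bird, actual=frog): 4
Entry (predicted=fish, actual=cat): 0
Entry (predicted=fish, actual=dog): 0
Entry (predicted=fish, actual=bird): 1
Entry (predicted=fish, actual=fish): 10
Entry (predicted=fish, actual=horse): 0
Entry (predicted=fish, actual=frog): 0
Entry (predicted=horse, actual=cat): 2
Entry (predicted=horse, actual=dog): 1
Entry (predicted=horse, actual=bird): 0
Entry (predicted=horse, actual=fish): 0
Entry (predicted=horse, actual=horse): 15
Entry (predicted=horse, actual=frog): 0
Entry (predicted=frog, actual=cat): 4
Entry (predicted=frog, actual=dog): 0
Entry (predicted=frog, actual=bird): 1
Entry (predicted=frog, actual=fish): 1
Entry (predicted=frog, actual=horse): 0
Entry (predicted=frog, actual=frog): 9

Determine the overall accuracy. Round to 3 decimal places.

Accuracy = trace / total = (11+12+9+10+15+9=66) / 89 = 66/89 = 0.742

0.742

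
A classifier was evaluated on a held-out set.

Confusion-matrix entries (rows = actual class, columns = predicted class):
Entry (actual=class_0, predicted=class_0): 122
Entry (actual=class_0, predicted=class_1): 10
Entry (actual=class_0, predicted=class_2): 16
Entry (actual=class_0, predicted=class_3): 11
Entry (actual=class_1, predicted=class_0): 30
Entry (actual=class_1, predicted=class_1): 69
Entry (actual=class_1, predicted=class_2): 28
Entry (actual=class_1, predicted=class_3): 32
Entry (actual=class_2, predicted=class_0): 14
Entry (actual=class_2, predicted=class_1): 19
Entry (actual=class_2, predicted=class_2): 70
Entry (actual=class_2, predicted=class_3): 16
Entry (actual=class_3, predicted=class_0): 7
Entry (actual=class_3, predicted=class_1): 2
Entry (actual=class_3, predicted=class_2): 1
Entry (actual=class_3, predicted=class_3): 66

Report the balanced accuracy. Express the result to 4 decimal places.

0.6645

Balanced accuracy = mean of per-class recall.
  class_0: recall = 122/159 = 0.76730
  class_1: recall = 69/159 = 0.43396
  class_2: recall = 70/119 = 0.58824
  class_3: recall = 66/76 = 0.86842
Mean = (0.76730 + 0.43396 + 0.58824 + 0.86842) / 4 = 0.6645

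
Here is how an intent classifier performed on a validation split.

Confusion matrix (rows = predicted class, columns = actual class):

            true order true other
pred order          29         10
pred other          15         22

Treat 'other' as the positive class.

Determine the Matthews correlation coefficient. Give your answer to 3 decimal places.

MCC = (TP·TN − FP·FN) / √((TP+FP)(TP+FN)(TN+FP)(TN+FN))
Numerator = 22·29 − 15·10 = 488
Denominator = √(37·32·44·39) = √2031744 = 1425.3926
MCC = 488 / 1425.3926 = 0.342

0.342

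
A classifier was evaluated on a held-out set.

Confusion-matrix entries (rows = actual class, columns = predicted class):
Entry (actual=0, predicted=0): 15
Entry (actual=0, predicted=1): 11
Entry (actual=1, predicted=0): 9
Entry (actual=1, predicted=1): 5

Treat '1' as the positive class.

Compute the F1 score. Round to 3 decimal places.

0.333

Precision = TP/(TP+FP) = 5/16 = 0.3125
Recall = TP/(TP+FN) = 5/14 = 0.3571
F1 = 2·TP/(2·TP+FP+FN) = 10/30 = 0.333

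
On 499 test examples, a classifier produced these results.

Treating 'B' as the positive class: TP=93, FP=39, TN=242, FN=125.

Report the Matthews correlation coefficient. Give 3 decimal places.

MCC = (TP·TN − FP·FN) / √((TP+FP)(TP+FN)(TN+FP)(TN+FN))
Numerator = 93·242 − 39·125 = 17631
Denominator = √(132·218·281·367) = √2967582552 = 54475.5225
MCC = 17631 / 54475.5225 = 0.324

0.324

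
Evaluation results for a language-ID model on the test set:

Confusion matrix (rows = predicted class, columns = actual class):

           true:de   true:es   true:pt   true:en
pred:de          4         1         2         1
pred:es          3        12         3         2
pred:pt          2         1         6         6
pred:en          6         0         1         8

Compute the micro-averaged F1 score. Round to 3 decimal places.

0.517

Micro-averaging pools counts across classes: ΣTP=30, ΣFP=28, ΣFN=28.
Micro-F1 score = 2·TP/(2·TP+FP+FN) on pooled counts = 0.517 (equals overall accuracy in single-label multiclass).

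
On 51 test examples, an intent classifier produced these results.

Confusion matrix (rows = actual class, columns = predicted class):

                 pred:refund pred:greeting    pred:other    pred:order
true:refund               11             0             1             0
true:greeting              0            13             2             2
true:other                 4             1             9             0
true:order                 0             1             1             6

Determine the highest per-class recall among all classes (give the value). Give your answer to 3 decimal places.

0.917

Per-class recall (TP/(TP+FN)):
  refund: TP=11, FN=0+1+0=1 → 11/12 = 0.9167
  greeting: TP=13, FN=0+2+2=4 → 13/17 = 0.7647
  other: TP=9, FN=4+1+0=5 → 9/14 = 0.6429
  order: TP=6, FN=0+1+1=2 → 6/8 = 0.7500
Highest is class 'refund' with recall = 0.917.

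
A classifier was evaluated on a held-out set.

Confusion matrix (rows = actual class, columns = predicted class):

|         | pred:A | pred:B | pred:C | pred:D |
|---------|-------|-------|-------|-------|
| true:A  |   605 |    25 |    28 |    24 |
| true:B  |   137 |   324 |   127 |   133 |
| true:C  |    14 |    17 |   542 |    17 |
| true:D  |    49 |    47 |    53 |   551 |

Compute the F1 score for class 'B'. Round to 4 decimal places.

Take TP from the diagonal, FP from the rest of the 'B' prediction marginal, FN from the rest of the 'B' actual marginal.
F1 score = 2·TP/(2·TP+FP+FN).
B: TP=324, FP=25+17+47=89, FN=137+127+133=397 → 648/1134 = 0.57143

0.5714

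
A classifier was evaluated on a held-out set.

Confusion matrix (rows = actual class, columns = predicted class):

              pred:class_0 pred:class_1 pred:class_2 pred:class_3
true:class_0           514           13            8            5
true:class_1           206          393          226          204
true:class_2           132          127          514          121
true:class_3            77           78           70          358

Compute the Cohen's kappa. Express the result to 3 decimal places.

0.450

Observed agreement pₒ = trace/N = 1779/3046 = 0.5840
Expected agreement pₑ = Σ (rowᵢ·colᵢ)/N² = (540·929 + 1029·611 + 894·818 + 583·688)/3046² = 0.2439
κ = (pₒ − pₑ)/(1 − pₑ) = (0.5840 − 0.2439)/(1 − 0.2439) = 0.450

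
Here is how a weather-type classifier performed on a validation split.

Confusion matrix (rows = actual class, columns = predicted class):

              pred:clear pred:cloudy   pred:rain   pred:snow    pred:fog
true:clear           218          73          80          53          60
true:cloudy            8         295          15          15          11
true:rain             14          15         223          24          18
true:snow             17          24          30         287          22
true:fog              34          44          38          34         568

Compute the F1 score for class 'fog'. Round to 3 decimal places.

0.813

One-vs-rest for 'fog': TP = diagonal; FP = other classes predicted 'fog'; FN = 'fog' predicted as other.
F1 score = 2·TP/(2·TP+FP+FN).
fog: TP=568, FP=60+11+18+22=111, FN=34+44+38+34=150 → 1136/1397 = 0.8132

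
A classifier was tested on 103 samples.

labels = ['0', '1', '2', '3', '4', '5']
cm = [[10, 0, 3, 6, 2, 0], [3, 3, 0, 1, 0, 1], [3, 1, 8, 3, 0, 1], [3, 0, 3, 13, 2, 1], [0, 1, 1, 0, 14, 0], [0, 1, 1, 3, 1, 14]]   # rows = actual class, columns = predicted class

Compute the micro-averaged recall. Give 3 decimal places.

Micro-averaging pools counts across classes: ΣTP=62, ΣFP=41, ΣFN=41.
Micro-recall = TP/(TP+FN) on pooled counts = 0.602 (equals overall accuracy in single-label multiclass).

0.602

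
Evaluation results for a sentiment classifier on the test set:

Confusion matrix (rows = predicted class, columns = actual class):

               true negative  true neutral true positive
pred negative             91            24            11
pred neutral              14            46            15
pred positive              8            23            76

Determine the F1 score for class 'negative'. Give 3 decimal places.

0.762

One-vs-rest for 'negative': TP = diagonal; FP = other classes predicted 'negative'; FN = 'negative' predicted as other.
F1 score = 2·TP/(2·TP+FP+FN).
negative: TP=91, FP=24+11=35, FN=14+8=22 → 182/239 = 0.7615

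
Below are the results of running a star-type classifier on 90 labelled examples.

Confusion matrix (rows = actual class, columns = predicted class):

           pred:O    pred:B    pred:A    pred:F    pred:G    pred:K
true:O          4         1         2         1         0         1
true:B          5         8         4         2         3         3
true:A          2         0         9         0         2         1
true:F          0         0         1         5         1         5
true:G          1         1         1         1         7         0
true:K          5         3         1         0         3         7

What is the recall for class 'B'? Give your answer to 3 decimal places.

0.320

recall = TP/(TP+FN).
B: TP=8, FN=5+4+2+3+3=17 → 8/25 = 0.3200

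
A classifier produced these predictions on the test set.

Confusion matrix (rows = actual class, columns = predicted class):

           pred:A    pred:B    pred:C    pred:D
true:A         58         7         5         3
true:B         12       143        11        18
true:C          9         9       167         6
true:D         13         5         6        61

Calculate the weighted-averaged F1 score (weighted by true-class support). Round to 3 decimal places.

Per-class F1 score (2·TP/(2·TP+FP+FN)):
  A: TP=58, FP=12+9+13=34, FN=7+5+3=15 → 116/165 = 0.7030
  B: TP=143, FP=7+9+5=21, FN=12+11+18=41 → 286/348 = 0.8218
  C: TP=167, FP=5+11+6=22, FN=9+9+6=24 → 334/380 = 0.8789
  D: TP=61, FP=3+18+6=27, FN=13+5+6=24 → 122/173 = 0.7052
Weighted-F1 score = Σ (supportᵢ/N)·F1 scoreᵢ with N=533: (73/533)·0.7030 + (184/533)·0.8218 + (191/533)·0.8789 + (85/533)·0.7052 = 0.807

0.807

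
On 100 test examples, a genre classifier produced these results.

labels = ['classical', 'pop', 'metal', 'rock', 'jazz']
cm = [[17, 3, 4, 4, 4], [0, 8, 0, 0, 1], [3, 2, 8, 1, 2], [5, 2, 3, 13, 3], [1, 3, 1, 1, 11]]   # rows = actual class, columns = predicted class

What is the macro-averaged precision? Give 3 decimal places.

Per-class precision (TP/(TP+FP)):
  classical: TP=17, FP=0+3+5+1=9 → 17/26 = 0.6538
  pop: TP=8, FP=3+2+2+3=10 → 8/18 = 0.4444
  metal: TP=8, FP=4+0+3+1=8 → 8/16 = 0.5000
  rock: TP=13, FP=4+0+1+1=6 → 13/19 = 0.6842
  jazz: TP=11, FP=4+1+2+3=10 → 11/21 = 0.5238
Macro-precision = mean = (0.6538 + 0.4444 + 0.5000 + 0.6842 + 0.5238) / 5 = 0.561

0.561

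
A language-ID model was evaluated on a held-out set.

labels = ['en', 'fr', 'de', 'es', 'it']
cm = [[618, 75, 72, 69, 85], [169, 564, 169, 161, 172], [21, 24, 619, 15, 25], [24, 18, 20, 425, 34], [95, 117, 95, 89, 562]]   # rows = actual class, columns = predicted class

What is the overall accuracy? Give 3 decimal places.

0.643

Accuracy = trace / total = (618+564+619+425+562=2788) / 4337 = 2788/4337 = 0.643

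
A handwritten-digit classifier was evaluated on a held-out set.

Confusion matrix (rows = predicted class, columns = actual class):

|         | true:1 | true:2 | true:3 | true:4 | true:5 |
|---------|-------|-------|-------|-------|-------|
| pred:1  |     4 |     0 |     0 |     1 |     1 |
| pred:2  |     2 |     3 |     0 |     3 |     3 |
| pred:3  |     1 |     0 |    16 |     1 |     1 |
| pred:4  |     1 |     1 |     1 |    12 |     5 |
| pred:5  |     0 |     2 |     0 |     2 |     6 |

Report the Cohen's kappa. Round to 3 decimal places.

Observed agreement pₒ = trace/N = 41/66 = 0.6212
Expected agreement pₑ = Σ (rowᵢ·colᵢ)/N² = (8·6 + 6·11 + 17·19 + 19·20 + 16·10)/66² = 0.2243
κ = (pₒ − pₑ)/(1 − pₑ) = (0.6212 − 0.2243)/(1 − 0.2243) = 0.512

0.512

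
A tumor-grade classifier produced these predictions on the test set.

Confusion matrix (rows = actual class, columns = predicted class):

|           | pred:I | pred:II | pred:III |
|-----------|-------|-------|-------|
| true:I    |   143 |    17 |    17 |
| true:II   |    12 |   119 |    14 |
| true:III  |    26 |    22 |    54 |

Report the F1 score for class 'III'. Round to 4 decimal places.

Take TP from the diagonal, FP from the rest of the 'III' prediction marginal, FN from the rest of the 'III' actual marginal.
F1 score = 2·TP/(2·TP+FP+FN).
III: TP=54, FP=17+14=31, FN=26+22=48 → 108/187 = 0.57754

0.5775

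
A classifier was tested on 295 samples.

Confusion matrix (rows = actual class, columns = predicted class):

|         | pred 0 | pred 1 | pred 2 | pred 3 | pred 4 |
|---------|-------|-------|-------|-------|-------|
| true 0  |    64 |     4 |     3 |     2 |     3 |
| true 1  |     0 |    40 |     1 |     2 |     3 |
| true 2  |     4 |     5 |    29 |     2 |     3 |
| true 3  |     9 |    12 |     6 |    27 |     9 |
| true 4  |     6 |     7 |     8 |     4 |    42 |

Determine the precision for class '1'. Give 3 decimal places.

0.588

Treat '1' as positive and all other classes as negative.
precision = TP/(TP+FP).
1: TP=40, FP=4+5+12+7=28 → 40/68 = 0.5882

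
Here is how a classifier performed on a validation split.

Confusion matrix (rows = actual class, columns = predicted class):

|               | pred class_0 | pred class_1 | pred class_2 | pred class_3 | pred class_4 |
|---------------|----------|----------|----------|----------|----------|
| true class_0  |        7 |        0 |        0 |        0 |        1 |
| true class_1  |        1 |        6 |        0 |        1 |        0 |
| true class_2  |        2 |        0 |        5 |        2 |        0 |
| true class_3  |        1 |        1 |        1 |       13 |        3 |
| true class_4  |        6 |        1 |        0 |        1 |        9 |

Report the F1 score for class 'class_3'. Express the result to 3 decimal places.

0.722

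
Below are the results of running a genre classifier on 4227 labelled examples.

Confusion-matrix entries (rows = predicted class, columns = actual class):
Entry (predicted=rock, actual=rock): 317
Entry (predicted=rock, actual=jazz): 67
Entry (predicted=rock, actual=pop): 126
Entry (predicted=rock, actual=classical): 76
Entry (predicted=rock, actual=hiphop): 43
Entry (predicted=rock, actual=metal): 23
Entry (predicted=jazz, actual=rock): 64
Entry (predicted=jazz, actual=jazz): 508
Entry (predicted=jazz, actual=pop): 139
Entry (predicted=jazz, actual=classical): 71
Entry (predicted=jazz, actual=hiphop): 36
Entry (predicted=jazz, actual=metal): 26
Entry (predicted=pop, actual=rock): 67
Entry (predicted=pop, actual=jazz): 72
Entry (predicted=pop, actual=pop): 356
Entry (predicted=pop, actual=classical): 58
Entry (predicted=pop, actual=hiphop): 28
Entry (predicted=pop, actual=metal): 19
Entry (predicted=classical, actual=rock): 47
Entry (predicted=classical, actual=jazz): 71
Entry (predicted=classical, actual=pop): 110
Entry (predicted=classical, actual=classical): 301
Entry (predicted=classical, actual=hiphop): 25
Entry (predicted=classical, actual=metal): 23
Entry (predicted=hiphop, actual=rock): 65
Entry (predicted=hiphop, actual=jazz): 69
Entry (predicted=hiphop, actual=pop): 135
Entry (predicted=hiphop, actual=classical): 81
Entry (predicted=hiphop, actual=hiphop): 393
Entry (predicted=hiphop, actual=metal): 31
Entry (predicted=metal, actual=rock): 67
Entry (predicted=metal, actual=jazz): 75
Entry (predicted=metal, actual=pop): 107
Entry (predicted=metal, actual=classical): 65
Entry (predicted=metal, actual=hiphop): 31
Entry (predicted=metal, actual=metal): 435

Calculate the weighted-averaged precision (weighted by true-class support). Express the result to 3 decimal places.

0.552

Per-class precision (TP/(TP+FP)):
  rock: TP=317, FP=67+126+76+43+23=335 → 317/652 = 0.4862
  jazz: TP=508, FP=64+139+71+36+26=336 → 508/844 = 0.6019
  pop: TP=356, FP=67+72+58+28+19=244 → 356/600 = 0.5933
  classical: TP=301, FP=47+71+110+25+23=276 → 301/577 = 0.5217
  hiphop: TP=393, FP=65+69+135+81+31=381 → 393/774 = 0.5078
  metal: TP=435, FP=67+75+107+65+31=345 → 435/780 = 0.5577
Weighted-precision = Σ (supportᵢ/N)·precisionᵢ with N=4227: (627/4227)·0.4862 + (862/4227)·0.6019 + (973/4227)·0.5933 + (652/4227)·0.5217 + (556/4227)·0.5078 + (557/4227)·0.5577 = 0.552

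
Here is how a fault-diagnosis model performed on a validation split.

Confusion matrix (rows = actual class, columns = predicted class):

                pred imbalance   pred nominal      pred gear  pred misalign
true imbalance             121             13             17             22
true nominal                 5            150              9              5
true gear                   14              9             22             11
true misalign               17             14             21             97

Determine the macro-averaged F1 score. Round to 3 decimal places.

0.653

Per-class F1 score (2·TP/(2·TP+FP+FN)):
  imbalance: TP=121, FP=5+14+17=36, FN=13+17+22=52 → 242/330 = 0.7333
  nominal: TP=150, FP=13+9+14=36, FN=5+9+5=19 → 300/355 = 0.8451
  gear: TP=22, FP=17+9+21=47, FN=14+9+11=34 → 44/125 = 0.3520
  misalign: TP=97, FP=22+5+11=38, FN=17+14+21=52 → 194/284 = 0.6831
Macro-F1 score = mean = (0.7333 + 0.8451 + 0.3520 + 0.6831) / 4 = 0.653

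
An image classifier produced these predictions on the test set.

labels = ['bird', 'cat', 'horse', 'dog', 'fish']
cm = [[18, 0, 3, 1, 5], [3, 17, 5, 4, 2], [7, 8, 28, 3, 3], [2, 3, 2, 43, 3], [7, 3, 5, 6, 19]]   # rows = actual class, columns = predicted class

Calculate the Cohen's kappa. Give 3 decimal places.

0.526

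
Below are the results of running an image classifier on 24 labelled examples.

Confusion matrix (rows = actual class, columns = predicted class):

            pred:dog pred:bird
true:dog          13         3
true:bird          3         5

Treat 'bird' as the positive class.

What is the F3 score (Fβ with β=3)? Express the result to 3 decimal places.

0.625

Fβ = (1+β²)·TP / ((1+β²)·TP + β²·FN + FP), with β²=9
= 10·5 / (10·5 + 9·3 + 3) = 0.625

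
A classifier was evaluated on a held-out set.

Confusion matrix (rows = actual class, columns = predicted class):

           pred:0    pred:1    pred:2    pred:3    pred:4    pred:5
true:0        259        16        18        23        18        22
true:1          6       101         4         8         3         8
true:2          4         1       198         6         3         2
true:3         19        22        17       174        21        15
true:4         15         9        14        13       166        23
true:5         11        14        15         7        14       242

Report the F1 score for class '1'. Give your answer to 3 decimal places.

Treat '1' as positive and all other classes as negative.
F1 score = 2·TP/(2·TP+FP+FN).
1: TP=101, FP=16+1+22+9+14=62, FN=6+4+8+3+8=29 → 202/293 = 0.6894

0.689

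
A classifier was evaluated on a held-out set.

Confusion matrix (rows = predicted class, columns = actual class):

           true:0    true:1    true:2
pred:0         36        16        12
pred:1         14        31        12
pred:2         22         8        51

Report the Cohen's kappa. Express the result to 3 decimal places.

0.371

Observed agreement pₒ = trace/N = 118/202 = 0.5842
Expected agreement pₑ = Σ (rowᵢ·colᵢ)/N² = (72·64 + 55·57 + 75·81)/202² = 0.3386
κ = (pₒ − pₑ)/(1 − pₑ) = (0.5842 − 0.3386)/(1 − 0.3386) = 0.371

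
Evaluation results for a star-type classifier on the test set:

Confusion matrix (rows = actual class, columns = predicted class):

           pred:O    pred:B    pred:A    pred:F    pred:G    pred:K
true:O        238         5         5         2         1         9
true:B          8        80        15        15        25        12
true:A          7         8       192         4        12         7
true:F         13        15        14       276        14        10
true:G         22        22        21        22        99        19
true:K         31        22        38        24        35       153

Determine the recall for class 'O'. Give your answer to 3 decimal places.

0.915

recall = TP/(TP+FN).
O: TP=238, FN=5+5+2+1+9=22 → 238/260 = 0.9154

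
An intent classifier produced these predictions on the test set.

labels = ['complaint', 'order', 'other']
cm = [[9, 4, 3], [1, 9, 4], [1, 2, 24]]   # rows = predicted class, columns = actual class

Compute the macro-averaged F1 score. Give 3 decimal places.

Per-class F1 score (2·TP/(2·TP+FP+FN)):
  complaint: TP=9, FP=4+3=7, FN=1+1=2 → 18/27 = 0.6667
  order: TP=9, FP=1+4=5, FN=4+2=6 → 18/29 = 0.6207
  other: TP=24, FP=1+2=3, FN=3+4=7 → 48/58 = 0.8276
Macro-F1 score = mean = (0.6667 + 0.6207 + 0.8276) / 3 = 0.705

0.705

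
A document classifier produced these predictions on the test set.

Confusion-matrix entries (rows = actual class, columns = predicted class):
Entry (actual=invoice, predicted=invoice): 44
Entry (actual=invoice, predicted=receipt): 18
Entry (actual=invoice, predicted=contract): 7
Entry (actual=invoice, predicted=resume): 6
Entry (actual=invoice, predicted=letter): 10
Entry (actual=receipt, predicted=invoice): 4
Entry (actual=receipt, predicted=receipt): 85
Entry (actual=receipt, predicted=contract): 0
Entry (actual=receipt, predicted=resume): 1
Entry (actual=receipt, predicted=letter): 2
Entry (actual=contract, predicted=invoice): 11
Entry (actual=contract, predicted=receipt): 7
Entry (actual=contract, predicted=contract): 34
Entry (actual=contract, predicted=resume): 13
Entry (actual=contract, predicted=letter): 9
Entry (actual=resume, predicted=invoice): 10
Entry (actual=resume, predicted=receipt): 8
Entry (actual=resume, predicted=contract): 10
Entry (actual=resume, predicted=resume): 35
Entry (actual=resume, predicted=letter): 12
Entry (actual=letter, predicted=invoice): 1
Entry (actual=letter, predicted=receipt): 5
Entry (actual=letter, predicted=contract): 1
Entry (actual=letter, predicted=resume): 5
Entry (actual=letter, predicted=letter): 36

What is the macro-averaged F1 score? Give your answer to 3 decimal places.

0.606

Per-class F1 score (2·TP/(2·TP+FP+FN)):
  invoice: TP=44, FP=4+11+10+1=26, FN=18+7+6+10=41 → 88/155 = 0.5677
  receipt: TP=85, FP=18+7+8+5=38, FN=4+0+1+2=7 → 170/215 = 0.7907
  contract: TP=34, FP=7+0+10+1=18, FN=11+7+13+9=40 → 68/126 = 0.5397
  resume: TP=35, FP=6+1+13+5=25, FN=10+8+10+12=40 → 70/135 = 0.5185
  letter: TP=36, FP=10+2+9+12=33, FN=1+5+1+5=12 → 72/117 = 0.6154
Macro-F1 score = mean = (0.5677 + 0.7907 + 0.5397 + 0.5185 + 0.6154) / 5 = 0.606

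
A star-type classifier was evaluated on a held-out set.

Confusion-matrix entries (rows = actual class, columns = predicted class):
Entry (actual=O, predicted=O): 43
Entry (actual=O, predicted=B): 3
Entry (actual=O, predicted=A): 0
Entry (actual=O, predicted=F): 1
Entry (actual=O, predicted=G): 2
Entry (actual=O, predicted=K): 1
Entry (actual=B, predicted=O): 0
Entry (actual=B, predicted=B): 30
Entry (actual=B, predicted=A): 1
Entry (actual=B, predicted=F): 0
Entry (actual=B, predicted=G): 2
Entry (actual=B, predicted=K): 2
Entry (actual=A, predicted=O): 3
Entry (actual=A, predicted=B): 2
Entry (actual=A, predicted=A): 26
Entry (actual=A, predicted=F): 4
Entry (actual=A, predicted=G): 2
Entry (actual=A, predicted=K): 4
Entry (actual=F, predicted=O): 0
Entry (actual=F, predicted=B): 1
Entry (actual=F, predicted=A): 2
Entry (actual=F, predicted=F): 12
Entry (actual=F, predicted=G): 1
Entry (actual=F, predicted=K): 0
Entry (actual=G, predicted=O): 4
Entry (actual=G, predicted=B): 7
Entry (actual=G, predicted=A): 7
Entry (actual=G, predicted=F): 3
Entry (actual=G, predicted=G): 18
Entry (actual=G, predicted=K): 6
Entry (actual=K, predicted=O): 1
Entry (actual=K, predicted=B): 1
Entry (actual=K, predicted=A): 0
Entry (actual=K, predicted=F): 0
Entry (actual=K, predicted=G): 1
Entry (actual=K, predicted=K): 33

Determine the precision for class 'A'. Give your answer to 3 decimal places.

Treat 'A' as positive and all other classes as negative.
precision = TP/(TP+FP).
A: TP=26, FP=0+1+2+7+0=10 → 26/36 = 0.7222

0.722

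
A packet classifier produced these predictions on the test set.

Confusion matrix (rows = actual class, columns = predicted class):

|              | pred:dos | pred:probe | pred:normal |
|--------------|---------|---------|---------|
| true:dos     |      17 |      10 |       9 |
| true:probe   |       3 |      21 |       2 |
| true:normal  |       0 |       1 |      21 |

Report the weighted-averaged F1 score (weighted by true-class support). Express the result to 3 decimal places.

0.688

Per-class F1 score (2·TP/(2·TP+FP+FN)):
  dos: TP=17, FP=3+0=3, FN=10+9=19 → 34/56 = 0.6071
  probe: TP=21, FP=10+1=11, FN=3+2=5 → 42/58 = 0.7241
  normal: TP=21, FP=9+2=11, FN=0+1=1 → 42/54 = 0.7778
Weighted-F1 score = Σ (supportᵢ/N)·F1 scoreᵢ with N=84: (36/84)·0.6071 + (26/84)·0.7241 + (22/84)·0.7778 = 0.688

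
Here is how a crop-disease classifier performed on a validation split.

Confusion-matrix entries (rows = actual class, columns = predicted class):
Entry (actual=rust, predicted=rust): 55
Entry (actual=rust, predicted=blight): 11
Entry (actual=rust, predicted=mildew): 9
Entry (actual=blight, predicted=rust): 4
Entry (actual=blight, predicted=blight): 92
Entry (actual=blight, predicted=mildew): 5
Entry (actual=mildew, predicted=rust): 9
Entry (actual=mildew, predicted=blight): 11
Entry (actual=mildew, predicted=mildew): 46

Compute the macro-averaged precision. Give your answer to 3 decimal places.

0.794

Per-class precision (TP/(TP+FP)):
  rust: TP=55, FP=4+9=13 → 55/68 = 0.8088
  blight: TP=92, FP=11+11=22 → 92/114 = 0.8070
  mildew: TP=46, FP=9+5=14 → 46/60 = 0.7667
Macro-precision = mean = (0.8088 + 0.8070 + 0.7667) / 3 = 0.794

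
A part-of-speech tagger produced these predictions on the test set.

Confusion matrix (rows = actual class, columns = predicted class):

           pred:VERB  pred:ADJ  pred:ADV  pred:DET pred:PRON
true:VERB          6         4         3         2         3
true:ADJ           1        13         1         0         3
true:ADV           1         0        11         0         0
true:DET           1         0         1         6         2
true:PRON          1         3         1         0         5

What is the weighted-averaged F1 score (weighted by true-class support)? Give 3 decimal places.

Per-class F1 score (2·TP/(2·TP+FP+FN)):
  VERB: TP=6, FP=1+1+1+1=4, FN=4+3+2+3=12 → 12/28 = 0.4286
  ADJ: TP=13, FP=4+0+0+3=7, FN=1+1+0+3=5 → 26/38 = 0.6842
  ADV: TP=11, FP=3+1+1+1=6, FN=1+0+0+0=1 → 22/29 = 0.7586
  DET: TP=6, FP=2+0+0+0=2, FN=1+0+1+2=4 → 12/18 = 0.6667
  PRON: TP=5, FP=3+3+0+2=8, FN=1+3+1+0=5 → 10/23 = 0.4348
Weighted-F1 score = Σ (supportᵢ/N)·F1 scoreᵢ with N=68: (18/68)·0.4286 + (18/68)·0.6842 + (12/68)·0.7586 + (10/68)·0.6667 + (10/68)·0.4348 = 0.590

0.590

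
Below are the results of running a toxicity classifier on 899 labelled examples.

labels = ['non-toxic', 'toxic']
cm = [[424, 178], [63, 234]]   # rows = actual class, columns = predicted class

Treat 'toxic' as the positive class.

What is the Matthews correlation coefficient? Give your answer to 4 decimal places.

MCC = (TP·TN − FP·FN) / √((TP+FP)(TP+FN)(TN+FP)(TN+FN))
Numerator = 234·424 − 178·63 = 88002
Denominator = √(412·297·602·487) = √35873943336 = 189404.1798
MCC = 88002 / 189404.1798 = 0.4646

0.4646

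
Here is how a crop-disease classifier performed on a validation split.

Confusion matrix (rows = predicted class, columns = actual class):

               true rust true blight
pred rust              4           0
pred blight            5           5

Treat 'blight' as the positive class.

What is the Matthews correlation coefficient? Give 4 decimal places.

0.4714

MCC = (TP·TN − FP·FN) / √((TP+FP)(TP+FN)(TN+FP)(TN+FN))
Numerator = 5·4 − 5·0 = 20
Denominator = √(10·5·9·4) = √1800 = 42.4264
MCC = 20 / 42.4264 = 0.4714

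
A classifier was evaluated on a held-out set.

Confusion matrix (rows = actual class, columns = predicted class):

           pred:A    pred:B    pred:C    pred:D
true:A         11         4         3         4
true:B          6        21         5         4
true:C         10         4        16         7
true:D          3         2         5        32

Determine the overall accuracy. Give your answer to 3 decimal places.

Accuracy = trace / total = (11+21+16+32=80) / 137 = 80/137 = 0.584

0.584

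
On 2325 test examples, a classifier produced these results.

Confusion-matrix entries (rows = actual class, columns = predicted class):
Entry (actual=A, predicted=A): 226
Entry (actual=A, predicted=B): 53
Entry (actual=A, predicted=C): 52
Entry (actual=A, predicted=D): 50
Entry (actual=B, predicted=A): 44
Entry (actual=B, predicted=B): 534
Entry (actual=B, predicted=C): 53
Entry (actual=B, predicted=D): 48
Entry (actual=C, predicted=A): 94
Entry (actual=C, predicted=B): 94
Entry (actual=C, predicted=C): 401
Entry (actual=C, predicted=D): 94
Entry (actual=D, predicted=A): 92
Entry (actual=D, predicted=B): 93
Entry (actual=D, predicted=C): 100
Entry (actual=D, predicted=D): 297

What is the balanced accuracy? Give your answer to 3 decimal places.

0.619

Balanced accuracy = mean of per-class recall.
  A: recall = 226/381 = 0.5932
  B: recall = 534/679 = 0.7865
  C: recall = 401/683 = 0.5871
  D: recall = 297/582 = 0.5103
Mean = (0.5932 + 0.7865 + 0.5871 + 0.5103) / 4 = 0.619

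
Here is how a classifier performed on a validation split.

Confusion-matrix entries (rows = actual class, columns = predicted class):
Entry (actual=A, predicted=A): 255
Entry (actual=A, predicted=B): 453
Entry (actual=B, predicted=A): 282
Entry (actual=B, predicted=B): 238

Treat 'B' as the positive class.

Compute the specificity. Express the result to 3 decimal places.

0.360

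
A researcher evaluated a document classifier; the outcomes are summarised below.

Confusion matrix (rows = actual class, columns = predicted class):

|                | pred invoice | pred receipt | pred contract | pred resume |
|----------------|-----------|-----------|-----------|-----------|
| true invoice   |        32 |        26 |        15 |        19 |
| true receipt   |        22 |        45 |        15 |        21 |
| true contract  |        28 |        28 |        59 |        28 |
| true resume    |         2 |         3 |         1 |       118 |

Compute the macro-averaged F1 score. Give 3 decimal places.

Per-class F1 score (2·TP/(2·TP+FP+FN)):
  invoice: TP=32, FP=22+28+2=52, FN=26+15+19=60 → 64/176 = 0.3636
  receipt: TP=45, FP=26+28+3=57, FN=22+15+21=58 → 90/205 = 0.4390
  contract: TP=59, FP=15+15+1=31, FN=28+28+28=84 → 118/233 = 0.5064
  resume: TP=118, FP=19+21+28=68, FN=2+3+1=6 → 236/310 = 0.7613
Macro-F1 score = mean = (0.3636 + 0.4390 + 0.5064 + 0.7613) / 4 = 0.518

0.518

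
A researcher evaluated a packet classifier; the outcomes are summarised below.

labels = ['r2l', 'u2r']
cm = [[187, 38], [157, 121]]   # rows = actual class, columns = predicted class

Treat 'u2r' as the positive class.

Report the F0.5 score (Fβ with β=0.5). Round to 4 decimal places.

0.6619

Fβ = (1+β²)·TP / ((1+β²)·TP + β²·FN + FP), with β²=1/4
= 1.25·121 / (1.25·121 + 0.25·157 + 38) = 0.6619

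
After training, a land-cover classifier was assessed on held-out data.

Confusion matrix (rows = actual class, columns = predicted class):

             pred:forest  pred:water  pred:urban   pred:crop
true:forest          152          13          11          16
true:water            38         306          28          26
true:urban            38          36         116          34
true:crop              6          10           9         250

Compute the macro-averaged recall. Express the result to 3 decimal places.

0.747

Per-class recall (TP/(TP+FN)):
  forest: TP=152, FN=13+11+16=40 → 152/192 = 0.7917
  water: TP=306, FN=38+28+26=92 → 306/398 = 0.7688
  urban: TP=116, FN=38+36+34=108 → 116/224 = 0.5179
  crop: TP=250, FN=6+10+9=25 → 250/275 = 0.9091
Macro-recall = mean = (0.7917 + 0.7688 + 0.5179 + 0.9091) / 4 = 0.747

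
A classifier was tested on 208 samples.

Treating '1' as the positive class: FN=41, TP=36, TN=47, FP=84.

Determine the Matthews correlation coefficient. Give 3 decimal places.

-0.170

MCC = (TP·TN − FP·FN) / √((TP+FP)(TP+FN)(TN+FP)(TN+FN))
Numerator = 36·47 − 84·41 = -1752
Denominator = √(120·77·131·88) = √106518720 = 10320.7907
MCC = -1752 / 10320.7907 = -0.170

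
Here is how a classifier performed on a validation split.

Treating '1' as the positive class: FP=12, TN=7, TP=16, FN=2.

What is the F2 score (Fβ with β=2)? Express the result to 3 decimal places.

Fβ = (1+β²)·TP / ((1+β²)·TP + β²·FN + FP), with β²=4
= 5·16 / (5·16 + 4·2 + 12) = 0.800

0.800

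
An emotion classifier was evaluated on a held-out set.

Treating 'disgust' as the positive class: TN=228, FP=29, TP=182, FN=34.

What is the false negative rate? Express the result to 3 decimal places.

0.157

FNR = FN/(FN+TP) = 34/(34+182) = 0.157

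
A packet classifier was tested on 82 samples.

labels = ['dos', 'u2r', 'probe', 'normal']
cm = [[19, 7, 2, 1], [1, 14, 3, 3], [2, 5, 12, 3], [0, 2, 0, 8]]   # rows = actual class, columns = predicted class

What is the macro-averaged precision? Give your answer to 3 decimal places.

0.651

Per-class precision (TP/(TP+FP)):
  dos: TP=19, FP=1+2+0=3 → 19/22 = 0.8636
  u2r: TP=14, FP=7+5+2=14 → 14/28 = 0.5000
  probe: TP=12, FP=2+3+0=5 → 12/17 = 0.7059
  normal: TP=8, FP=1+3+3=7 → 8/15 = 0.5333
Macro-precision = mean = (0.8636 + 0.5000 + 0.7059 + 0.5333) / 4 = 0.651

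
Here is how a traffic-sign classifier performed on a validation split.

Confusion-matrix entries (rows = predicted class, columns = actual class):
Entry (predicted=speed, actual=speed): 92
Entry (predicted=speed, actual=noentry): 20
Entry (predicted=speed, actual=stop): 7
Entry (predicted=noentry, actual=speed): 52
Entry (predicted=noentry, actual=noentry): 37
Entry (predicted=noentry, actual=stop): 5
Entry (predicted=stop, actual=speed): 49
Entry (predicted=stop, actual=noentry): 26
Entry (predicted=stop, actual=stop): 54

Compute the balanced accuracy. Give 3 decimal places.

Balanced accuracy = mean of per-class recall.
  speed: recall = 92/193 = 0.4767
  noentry: recall = 37/83 = 0.4458
  stop: recall = 54/66 = 0.8182
Mean = (0.4767 + 0.4458 + 0.8182) / 3 = 0.580

0.580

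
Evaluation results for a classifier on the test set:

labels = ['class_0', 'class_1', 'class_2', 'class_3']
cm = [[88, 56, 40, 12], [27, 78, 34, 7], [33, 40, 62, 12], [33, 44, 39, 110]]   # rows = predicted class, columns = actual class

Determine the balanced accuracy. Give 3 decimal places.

Balanced accuracy = mean of per-class recall.
  class_0: recall = 88/181 = 0.4862
  class_1: recall = 78/218 = 0.3578
  class_2: recall = 62/175 = 0.3543
  class_3: recall = 110/141 = 0.7801
Mean = (0.4862 + 0.3578 + 0.3543 + 0.7801) / 4 = 0.495

0.495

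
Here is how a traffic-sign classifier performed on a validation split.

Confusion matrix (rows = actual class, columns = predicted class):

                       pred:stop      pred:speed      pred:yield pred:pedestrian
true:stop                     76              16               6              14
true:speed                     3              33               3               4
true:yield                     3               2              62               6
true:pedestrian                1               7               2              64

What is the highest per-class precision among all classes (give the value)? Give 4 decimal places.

Per-class precision (TP/(TP+FP)):
  stop: TP=76, FP=3+3+1=7 → 76/83 = 0.91566
  speed: TP=33, FP=16+2+7=25 → 33/58 = 0.56897
  yield: TP=62, FP=6+3+2=11 → 62/73 = 0.84932
  pedestrian: TP=64, FP=14+4+6=24 → 64/88 = 0.72727
Highest is class 'stop' with precision = 0.9157.

0.9157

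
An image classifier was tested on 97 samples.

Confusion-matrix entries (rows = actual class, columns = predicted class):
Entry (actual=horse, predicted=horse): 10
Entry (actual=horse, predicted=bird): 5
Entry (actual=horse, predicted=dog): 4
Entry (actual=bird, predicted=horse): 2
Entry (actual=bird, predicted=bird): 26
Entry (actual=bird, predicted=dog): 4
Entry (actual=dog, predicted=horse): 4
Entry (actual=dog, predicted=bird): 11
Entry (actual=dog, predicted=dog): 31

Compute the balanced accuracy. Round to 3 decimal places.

Balanced accuracy = mean of per-class recall.
  horse: recall = 10/19 = 0.5263
  bird: recall = 26/32 = 0.8125
  dog: recall = 31/46 = 0.6739
Mean = (0.5263 + 0.8125 + 0.6739) / 3 = 0.671

0.671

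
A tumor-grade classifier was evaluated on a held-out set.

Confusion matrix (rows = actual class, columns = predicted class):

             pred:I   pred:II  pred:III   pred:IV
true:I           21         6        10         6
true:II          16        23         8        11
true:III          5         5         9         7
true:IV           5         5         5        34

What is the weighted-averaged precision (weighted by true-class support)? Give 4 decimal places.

0.5083

Per-class precision (TP/(TP+FP)):
  I: TP=21, FP=16+5+5=26 → 21/47 = 0.44681
  II: TP=23, FP=6+5+5=16 → 23/39 = 0.58974
  III: TP=9, FP=10+8+5=23 → 9/32 = 0.28125
  IV: TP=34, FP=6+11+7=24 → 34/58 = 0.58621
Weighted-precision = Σ (supportᵢ/N)·precisionᵢ with N=176: (43/176)·0.44681 + (58/176)·0.58974 + (26/176)·0.28125 + (49/176)·0.58621 = 0.5083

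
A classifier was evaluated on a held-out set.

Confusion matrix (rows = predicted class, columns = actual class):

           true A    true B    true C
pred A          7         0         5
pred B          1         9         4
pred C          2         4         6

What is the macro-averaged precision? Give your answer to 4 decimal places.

Per-class precision (TP/(TP+FP)):
  A: TP=7, FP=0+5=5 → 7/12 = 0.58333
  B: TP=9, FP=1+4=5 → 9/14 = 0.64286
  C: TP=6, FP=2+4=6 → 6/12 = 0.50000
Macro-precision = mean = (0.58333 + 0.64286 + 0.50000) / 3 = 0.5754

0.5754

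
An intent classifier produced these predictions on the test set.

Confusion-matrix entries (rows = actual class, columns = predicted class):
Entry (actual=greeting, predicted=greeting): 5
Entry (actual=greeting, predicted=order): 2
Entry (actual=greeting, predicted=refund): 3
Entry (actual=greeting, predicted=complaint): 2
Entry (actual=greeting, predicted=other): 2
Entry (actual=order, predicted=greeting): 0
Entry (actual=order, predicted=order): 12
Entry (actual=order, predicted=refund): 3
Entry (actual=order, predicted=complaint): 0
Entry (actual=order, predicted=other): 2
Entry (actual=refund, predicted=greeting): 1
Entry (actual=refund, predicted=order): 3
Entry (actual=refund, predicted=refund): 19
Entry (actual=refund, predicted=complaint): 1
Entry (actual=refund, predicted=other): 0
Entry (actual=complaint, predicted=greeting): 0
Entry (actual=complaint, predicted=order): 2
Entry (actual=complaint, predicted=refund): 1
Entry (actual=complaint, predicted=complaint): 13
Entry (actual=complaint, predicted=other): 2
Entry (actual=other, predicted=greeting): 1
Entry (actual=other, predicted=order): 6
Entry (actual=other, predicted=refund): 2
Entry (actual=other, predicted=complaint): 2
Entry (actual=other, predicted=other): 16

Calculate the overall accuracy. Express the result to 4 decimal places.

0.6500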